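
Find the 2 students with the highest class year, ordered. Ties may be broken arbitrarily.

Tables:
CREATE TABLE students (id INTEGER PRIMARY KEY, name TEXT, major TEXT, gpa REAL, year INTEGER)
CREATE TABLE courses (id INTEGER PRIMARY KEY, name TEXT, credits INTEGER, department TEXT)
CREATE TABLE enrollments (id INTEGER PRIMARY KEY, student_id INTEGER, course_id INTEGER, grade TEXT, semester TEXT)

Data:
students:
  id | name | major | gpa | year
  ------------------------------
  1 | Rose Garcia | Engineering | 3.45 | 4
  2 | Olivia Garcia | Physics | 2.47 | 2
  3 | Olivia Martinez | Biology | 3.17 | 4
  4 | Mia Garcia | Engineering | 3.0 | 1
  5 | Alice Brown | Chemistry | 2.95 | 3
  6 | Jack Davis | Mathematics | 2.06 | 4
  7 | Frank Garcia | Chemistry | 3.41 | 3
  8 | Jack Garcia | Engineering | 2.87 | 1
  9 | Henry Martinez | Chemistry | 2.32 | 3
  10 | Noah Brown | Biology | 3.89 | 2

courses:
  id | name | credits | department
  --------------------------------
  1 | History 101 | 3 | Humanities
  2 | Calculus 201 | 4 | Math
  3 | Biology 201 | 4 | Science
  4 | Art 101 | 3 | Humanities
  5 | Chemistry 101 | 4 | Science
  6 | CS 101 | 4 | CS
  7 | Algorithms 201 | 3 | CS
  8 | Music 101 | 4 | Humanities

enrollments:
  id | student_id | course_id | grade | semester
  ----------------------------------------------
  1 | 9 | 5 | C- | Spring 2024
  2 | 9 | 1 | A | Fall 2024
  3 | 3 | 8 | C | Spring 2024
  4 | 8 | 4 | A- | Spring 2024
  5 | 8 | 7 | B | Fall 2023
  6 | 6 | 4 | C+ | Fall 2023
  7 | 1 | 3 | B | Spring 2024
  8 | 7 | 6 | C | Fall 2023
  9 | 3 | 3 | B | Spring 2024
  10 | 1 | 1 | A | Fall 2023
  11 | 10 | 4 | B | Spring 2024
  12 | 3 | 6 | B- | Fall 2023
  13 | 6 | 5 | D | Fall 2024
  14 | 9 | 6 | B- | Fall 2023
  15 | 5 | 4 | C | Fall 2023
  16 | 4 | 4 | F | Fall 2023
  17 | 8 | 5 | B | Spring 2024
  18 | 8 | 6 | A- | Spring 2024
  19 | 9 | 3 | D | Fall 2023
SELECT name, year FROM students ORDER BY year DESC LIMIT 2

Execution result:
name | year
Rose Garcia | 4
Olivia Martinez | 4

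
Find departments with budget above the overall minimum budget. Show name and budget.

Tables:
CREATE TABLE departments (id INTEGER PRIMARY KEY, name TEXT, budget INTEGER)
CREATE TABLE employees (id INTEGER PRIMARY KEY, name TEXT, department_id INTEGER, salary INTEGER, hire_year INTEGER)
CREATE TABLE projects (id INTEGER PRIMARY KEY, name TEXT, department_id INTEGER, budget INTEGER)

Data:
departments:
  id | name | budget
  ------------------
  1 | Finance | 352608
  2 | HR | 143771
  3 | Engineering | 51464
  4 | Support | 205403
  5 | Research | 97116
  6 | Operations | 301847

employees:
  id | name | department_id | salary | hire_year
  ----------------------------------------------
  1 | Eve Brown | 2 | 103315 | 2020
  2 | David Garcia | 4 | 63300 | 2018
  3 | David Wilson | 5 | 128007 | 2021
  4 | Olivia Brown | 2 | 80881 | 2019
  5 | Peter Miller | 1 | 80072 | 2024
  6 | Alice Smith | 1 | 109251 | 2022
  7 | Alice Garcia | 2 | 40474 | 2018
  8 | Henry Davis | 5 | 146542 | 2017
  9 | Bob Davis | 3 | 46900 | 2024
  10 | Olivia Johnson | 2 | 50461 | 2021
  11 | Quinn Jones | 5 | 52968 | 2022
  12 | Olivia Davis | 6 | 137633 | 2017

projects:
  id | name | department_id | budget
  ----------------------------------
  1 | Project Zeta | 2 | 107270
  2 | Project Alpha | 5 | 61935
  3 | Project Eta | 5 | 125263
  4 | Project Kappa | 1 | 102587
SELECT name, budget FROM departments WHERE budget > (SELECT MIN(budget) FROM departments)

Execution result:
name | budget
Finance | 352608
HR | 143771
Support | 205403
Research | 97116
Operations | 301847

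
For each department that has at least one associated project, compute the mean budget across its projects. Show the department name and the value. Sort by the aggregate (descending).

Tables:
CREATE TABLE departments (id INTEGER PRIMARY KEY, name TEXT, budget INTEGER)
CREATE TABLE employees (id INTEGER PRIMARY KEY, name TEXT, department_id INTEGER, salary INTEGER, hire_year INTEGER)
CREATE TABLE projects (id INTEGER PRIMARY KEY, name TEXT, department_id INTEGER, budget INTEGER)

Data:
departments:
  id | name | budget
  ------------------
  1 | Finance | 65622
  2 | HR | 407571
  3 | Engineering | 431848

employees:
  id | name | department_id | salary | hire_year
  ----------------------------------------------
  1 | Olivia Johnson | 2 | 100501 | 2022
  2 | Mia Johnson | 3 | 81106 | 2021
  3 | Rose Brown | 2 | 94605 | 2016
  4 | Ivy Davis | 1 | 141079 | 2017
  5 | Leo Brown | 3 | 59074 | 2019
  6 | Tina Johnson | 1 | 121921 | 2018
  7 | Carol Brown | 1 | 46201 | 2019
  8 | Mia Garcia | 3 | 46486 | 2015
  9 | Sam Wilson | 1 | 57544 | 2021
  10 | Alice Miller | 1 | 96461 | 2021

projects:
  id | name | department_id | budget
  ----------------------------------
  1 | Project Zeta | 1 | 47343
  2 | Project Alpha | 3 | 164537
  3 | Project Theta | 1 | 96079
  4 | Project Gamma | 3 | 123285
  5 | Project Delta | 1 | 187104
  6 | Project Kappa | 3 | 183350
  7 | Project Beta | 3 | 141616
SELECT p.name, AVG(c.budget) AS avg_budget FROM projects c JOIN departments p ON c.department_id = p.id GROUP BY p.id, p.name ORDER BY avg_budget DESC

Execution result:
name | avg_budget
Engineering | 153197.00
Finance | 110175.33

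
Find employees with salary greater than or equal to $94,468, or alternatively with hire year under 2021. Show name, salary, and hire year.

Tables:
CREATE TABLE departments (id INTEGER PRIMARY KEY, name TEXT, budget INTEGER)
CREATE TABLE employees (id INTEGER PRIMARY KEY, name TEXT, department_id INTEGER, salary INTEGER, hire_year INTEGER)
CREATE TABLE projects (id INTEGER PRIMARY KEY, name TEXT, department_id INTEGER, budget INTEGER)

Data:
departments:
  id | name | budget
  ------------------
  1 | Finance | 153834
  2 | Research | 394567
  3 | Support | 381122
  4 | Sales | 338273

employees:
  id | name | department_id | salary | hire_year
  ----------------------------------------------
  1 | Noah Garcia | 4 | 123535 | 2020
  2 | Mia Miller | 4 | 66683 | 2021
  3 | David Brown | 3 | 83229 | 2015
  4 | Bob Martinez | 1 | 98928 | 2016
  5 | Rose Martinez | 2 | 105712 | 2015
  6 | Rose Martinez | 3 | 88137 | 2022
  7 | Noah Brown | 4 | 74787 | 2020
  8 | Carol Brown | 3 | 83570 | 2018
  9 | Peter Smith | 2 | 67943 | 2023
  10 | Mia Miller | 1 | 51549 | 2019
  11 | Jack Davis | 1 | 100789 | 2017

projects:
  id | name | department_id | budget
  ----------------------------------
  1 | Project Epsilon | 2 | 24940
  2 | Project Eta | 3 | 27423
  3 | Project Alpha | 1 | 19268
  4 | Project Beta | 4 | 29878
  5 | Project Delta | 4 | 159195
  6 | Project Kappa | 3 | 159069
SELECT name, salary, hire_year FROM employees WHERE salary >= 94468 OR hire_year < 2021

Execution result:
name | salary | hire_year
Noah Garcia | 123535 | 2020
David Brown | 83229 | 2015
Bob Martinez | 98928 | 2016
Rose Martinez | 105712 | 2015
Noah Brown | 74787 | 2020
Carol Brown | 83570 | 2018
Mia Miller | 51549 | 2019
Jack Davis | 100789 | 2017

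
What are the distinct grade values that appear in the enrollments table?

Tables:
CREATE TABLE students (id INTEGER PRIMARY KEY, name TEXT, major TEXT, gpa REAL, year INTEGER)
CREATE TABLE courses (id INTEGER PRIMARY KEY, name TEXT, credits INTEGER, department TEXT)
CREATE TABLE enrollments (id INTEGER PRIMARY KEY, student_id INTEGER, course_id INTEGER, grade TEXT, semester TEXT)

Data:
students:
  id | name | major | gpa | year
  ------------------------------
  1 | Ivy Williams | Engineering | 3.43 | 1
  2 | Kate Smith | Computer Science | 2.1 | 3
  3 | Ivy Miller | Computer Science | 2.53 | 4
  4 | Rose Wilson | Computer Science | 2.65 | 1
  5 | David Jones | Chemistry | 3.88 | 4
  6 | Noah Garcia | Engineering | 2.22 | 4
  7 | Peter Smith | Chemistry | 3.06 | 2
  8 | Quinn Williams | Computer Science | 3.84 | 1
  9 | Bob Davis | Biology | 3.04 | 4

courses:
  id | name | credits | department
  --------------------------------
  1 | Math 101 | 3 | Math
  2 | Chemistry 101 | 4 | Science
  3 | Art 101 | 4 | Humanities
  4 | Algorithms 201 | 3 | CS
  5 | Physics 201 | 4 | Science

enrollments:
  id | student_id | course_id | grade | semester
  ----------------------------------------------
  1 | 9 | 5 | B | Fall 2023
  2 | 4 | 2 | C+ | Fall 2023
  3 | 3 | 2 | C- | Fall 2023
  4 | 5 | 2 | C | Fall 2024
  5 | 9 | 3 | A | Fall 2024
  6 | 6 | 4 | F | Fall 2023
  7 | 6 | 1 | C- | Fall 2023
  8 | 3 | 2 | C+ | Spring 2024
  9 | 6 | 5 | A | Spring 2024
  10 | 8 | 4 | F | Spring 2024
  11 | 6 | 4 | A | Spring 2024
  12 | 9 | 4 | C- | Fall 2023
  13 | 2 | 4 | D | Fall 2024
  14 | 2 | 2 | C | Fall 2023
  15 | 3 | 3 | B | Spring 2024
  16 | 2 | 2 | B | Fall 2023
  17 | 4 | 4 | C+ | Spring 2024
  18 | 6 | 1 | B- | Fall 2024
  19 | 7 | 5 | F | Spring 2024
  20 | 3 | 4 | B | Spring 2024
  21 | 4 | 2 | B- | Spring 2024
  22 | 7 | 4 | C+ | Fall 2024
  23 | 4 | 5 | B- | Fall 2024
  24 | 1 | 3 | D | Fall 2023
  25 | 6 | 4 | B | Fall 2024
SELECT DISTINCT grade FROM enrollments

Execution result:
grade
B
C+
C-
C
A
F
D
B-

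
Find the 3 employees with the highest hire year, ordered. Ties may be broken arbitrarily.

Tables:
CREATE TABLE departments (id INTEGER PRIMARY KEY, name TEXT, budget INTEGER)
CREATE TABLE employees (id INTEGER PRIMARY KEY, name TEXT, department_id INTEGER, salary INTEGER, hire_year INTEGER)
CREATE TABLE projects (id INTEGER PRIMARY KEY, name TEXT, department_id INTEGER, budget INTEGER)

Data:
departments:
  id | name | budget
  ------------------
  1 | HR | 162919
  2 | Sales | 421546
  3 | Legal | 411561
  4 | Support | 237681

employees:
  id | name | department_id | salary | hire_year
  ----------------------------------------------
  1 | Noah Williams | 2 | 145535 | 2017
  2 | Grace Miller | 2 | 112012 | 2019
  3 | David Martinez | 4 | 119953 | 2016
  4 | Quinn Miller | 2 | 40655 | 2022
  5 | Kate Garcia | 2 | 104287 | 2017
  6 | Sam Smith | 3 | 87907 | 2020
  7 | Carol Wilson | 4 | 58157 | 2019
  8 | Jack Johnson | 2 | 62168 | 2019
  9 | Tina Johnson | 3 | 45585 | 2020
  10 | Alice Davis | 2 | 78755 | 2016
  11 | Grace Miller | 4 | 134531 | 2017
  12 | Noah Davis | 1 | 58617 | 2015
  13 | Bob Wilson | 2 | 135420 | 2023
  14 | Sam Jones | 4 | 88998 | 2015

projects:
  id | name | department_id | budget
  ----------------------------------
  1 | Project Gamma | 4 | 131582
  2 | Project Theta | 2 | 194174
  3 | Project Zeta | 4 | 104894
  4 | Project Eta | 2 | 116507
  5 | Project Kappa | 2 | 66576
SELECT name, hire_year FROM employees ORDER BY hire_year DESC LIMIT 3

Execution result:
name | hire_year
Bob Wilson | 2023
Quinn Miller | 2022
Sam Smith | 2020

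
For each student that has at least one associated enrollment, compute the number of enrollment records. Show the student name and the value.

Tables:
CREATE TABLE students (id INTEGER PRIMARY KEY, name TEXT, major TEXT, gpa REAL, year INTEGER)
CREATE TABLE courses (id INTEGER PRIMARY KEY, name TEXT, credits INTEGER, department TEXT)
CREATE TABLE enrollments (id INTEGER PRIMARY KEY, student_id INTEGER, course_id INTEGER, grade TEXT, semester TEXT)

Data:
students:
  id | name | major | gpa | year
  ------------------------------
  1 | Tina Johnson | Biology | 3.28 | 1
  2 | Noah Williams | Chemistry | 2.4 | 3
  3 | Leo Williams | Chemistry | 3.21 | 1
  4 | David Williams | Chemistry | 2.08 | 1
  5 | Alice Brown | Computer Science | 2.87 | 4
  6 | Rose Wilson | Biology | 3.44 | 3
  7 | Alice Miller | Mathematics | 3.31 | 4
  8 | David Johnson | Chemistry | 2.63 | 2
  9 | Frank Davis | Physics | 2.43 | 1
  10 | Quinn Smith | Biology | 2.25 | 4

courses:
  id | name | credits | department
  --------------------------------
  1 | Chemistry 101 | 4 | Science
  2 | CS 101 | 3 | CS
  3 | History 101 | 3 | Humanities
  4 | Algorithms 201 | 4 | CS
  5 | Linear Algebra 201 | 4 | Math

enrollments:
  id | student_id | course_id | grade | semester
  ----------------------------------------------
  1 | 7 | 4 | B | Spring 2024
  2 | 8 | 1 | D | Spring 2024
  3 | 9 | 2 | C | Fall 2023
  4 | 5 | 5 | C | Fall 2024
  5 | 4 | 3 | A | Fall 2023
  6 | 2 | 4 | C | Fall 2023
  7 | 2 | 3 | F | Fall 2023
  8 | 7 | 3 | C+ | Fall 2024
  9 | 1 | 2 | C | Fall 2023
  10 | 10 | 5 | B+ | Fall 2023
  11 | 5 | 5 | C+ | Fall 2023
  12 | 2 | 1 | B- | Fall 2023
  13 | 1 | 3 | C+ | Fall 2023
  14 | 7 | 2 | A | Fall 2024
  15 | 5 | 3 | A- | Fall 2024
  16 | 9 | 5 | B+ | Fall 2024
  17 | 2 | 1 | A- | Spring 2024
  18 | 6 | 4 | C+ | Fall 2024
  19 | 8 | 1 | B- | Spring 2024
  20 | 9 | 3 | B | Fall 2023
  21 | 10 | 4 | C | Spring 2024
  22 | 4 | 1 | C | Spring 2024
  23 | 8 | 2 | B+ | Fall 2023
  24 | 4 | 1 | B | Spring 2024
SELECT p.name, COUNT(*) AS n FROM enrollments c JOIN students p ON c.student_id = p.id GROUP BY p.id, p.name

Execution result:
name | n
Tina Johnson | 2
Noah Williams | 4
David Williams | 3
Alice Brown | 3
Rose Wilson | 1
Alice Miller | 3
David Johnson | 3
Frank Davis | 3
Quinn Smith | 2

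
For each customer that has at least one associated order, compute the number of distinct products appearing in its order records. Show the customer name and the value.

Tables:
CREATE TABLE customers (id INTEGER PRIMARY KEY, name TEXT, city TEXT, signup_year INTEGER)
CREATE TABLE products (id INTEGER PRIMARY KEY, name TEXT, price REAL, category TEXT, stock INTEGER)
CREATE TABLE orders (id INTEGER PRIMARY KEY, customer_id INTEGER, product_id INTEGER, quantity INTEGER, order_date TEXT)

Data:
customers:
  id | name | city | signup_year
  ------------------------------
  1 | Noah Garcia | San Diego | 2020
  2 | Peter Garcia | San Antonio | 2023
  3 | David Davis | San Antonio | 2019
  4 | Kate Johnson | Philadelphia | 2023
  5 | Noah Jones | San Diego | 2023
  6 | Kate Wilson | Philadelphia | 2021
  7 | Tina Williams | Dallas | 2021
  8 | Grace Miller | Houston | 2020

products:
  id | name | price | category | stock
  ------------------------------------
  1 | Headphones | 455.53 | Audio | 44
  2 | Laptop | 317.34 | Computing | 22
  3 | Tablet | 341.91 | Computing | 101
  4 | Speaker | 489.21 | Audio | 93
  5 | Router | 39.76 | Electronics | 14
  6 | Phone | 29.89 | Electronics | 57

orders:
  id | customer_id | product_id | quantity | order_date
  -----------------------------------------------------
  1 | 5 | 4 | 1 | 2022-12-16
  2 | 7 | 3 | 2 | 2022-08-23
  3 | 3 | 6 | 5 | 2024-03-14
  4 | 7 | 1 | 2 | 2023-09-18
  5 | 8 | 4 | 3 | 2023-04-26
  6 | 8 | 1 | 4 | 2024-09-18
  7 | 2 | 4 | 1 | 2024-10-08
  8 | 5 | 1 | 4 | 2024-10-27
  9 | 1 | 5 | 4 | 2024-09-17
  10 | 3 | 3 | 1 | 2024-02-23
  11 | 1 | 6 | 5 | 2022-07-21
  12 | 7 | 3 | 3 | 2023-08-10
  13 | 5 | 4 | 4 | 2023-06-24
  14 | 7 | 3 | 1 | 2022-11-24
SELECT p.name, COUNT(DISTINCT c.product_id) AS distinct_product_count FROM orders c JOIN customers p ON c.customer_id = p.id GROUP BY p.id, p.name

Execution result:
name | distinct_product_count
Noah Garcia | 2
Peter Garcia | 1
David Davis | 2
Noah Jones | 2
Tina Williams | 2
Grace Miller | 2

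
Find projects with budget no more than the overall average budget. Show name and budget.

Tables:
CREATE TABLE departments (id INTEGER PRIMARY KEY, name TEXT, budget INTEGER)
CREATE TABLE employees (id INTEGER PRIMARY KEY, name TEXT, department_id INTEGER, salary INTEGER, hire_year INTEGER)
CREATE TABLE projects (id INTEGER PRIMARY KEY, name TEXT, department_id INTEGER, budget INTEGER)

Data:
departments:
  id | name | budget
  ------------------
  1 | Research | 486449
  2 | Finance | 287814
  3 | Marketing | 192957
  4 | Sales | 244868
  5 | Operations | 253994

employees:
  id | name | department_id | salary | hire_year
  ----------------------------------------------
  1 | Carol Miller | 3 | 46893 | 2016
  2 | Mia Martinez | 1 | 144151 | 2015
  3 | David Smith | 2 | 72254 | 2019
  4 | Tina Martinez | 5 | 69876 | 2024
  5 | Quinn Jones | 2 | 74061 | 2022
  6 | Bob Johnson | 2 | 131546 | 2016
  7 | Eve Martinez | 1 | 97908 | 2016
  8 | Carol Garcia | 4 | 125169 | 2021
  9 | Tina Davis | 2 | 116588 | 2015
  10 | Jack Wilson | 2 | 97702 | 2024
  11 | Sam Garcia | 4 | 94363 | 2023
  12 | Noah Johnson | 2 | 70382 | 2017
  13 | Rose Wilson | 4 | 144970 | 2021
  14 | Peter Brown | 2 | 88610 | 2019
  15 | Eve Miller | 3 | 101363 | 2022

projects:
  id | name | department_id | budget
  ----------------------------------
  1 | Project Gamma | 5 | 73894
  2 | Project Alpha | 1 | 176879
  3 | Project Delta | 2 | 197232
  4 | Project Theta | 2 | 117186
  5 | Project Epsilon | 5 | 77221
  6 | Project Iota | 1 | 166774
SELECT name, budget FROM projects WHERE budget <= (SELECT AVG(budget) FROM projects)

Execution result:
name | budget
Project Gamma | 73894
Project Theta | 117186
Project Epsilon | 77221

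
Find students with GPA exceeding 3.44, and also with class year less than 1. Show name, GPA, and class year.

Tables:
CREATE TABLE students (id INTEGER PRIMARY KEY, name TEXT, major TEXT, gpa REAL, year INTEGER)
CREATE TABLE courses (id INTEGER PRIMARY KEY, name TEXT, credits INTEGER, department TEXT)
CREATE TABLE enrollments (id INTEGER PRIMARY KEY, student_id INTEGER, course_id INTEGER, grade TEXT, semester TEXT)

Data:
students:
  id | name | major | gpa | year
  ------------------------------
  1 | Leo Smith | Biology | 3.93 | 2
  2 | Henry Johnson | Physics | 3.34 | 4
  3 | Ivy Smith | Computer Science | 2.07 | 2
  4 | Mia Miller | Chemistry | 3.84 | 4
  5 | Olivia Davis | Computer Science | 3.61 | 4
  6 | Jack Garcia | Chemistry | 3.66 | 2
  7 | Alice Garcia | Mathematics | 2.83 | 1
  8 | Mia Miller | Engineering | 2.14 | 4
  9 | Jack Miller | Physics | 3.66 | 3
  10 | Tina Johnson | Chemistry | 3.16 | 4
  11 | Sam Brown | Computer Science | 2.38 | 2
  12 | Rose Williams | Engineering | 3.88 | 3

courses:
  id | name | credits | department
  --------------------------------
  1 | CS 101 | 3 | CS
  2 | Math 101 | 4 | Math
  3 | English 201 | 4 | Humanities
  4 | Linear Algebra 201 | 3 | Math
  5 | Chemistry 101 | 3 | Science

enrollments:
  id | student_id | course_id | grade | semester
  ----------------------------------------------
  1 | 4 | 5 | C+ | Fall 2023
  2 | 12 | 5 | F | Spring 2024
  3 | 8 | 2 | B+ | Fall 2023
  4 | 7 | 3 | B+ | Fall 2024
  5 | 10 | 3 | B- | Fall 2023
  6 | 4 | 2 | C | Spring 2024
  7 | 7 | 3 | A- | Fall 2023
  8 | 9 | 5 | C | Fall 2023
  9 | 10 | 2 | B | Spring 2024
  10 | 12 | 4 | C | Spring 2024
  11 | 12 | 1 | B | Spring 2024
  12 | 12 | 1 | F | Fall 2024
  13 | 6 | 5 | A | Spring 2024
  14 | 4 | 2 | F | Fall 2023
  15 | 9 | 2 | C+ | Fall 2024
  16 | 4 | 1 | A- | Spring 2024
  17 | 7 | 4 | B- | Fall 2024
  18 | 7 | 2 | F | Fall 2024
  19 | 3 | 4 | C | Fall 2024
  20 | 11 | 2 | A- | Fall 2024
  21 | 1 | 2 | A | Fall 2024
SELECT name, gpa, year FROM students WHERE gpa > 3.44 AND year < 1

Execution result:
(no rows)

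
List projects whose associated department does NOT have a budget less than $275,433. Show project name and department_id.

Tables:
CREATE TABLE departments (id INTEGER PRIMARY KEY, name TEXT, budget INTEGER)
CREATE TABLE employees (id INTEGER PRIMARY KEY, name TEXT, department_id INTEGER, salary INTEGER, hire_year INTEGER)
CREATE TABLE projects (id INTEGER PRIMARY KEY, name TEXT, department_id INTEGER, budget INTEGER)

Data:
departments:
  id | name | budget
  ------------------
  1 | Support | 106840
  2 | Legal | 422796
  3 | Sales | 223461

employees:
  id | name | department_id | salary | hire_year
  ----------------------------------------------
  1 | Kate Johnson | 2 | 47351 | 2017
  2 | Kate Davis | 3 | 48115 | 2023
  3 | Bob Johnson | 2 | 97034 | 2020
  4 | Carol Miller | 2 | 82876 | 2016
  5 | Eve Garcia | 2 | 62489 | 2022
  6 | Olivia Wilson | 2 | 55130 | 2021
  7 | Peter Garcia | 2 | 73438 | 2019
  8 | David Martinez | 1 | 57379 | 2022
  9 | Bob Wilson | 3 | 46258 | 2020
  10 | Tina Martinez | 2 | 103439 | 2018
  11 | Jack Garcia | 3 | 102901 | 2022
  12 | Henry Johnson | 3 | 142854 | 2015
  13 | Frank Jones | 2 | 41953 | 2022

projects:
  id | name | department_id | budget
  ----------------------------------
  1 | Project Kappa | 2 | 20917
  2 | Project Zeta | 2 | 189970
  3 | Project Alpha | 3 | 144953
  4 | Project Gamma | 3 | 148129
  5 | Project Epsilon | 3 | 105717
SELECT name, department_id FROM projects WHERE department_id NOT IN (SELECT id FROM departments WHERE budget < 275433)

Execution result:
name | department_id
Project Kappa | 2
Project Zeta | 2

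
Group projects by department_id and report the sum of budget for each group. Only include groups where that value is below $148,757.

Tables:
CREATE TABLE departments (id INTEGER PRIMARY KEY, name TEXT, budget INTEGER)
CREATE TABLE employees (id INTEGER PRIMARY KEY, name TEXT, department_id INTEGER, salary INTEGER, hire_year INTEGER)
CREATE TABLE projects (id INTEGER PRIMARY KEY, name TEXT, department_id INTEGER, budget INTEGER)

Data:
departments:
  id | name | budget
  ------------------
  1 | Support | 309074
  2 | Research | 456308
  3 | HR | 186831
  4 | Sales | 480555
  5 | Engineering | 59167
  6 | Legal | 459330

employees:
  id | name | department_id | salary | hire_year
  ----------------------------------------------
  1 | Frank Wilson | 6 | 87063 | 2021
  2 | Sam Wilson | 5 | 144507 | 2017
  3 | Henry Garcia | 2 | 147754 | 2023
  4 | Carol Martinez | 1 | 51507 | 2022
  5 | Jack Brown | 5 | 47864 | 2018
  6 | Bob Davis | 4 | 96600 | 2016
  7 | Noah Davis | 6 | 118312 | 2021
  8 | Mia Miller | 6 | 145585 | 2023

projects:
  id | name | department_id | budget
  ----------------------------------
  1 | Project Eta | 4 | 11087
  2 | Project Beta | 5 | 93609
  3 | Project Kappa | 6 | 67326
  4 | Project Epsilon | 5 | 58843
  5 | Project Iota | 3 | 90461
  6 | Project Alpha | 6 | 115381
SELECT department_id, SUM(budget) AS sum_budget FROM projects GROUP BY department_id HAVING SUM(budget) < 148757

Execution result:
department_id | sum_budget
3 | 90461
4 | 11087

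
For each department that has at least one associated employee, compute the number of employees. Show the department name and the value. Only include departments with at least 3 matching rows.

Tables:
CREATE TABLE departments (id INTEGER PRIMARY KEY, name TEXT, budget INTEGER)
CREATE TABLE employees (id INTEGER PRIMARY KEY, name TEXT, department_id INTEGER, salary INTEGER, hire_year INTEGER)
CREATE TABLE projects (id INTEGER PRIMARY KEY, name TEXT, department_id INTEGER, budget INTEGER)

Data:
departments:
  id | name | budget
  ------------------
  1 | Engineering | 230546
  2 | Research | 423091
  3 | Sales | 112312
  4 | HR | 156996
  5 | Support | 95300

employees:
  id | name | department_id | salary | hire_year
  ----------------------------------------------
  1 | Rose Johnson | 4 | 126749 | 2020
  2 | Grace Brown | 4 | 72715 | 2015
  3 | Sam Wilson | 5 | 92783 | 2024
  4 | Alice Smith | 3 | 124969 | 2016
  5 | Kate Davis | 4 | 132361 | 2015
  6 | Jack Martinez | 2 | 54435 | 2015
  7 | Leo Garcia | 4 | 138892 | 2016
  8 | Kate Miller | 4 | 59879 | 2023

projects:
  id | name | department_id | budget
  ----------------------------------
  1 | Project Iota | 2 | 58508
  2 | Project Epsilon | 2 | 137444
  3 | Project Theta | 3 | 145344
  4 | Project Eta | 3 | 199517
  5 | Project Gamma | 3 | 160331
SELECT p.name, COUNT(*) AS n FROM employees c JOIN departments p ON c.department_id = p.id GROUP BY p.id, p.name HAVING COUNT(*) >= 3

Execution result:
name | n
HR | 5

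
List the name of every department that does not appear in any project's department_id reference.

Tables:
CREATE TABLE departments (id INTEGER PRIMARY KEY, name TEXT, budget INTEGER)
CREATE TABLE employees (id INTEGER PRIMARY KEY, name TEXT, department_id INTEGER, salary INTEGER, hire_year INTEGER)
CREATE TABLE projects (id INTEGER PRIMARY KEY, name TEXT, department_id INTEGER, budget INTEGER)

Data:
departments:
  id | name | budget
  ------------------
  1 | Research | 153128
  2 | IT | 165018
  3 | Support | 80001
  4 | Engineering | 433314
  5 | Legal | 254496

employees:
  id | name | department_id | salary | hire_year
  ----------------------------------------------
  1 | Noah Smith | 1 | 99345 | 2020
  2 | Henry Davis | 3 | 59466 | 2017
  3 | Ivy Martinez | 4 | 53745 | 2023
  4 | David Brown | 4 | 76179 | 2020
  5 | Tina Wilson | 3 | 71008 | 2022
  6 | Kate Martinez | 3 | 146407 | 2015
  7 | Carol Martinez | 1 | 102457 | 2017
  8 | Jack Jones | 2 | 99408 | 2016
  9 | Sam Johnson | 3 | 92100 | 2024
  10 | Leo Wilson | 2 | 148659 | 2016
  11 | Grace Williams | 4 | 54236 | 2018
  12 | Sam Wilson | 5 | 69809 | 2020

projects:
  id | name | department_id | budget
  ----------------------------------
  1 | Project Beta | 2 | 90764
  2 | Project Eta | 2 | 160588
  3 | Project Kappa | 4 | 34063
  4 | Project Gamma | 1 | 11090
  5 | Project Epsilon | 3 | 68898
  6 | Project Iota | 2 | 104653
SELECT p.name FROM departments p LEFT JOIN projects c ON c.department_id = p.id WHERE c.id IS NULL

Execution result:
Legal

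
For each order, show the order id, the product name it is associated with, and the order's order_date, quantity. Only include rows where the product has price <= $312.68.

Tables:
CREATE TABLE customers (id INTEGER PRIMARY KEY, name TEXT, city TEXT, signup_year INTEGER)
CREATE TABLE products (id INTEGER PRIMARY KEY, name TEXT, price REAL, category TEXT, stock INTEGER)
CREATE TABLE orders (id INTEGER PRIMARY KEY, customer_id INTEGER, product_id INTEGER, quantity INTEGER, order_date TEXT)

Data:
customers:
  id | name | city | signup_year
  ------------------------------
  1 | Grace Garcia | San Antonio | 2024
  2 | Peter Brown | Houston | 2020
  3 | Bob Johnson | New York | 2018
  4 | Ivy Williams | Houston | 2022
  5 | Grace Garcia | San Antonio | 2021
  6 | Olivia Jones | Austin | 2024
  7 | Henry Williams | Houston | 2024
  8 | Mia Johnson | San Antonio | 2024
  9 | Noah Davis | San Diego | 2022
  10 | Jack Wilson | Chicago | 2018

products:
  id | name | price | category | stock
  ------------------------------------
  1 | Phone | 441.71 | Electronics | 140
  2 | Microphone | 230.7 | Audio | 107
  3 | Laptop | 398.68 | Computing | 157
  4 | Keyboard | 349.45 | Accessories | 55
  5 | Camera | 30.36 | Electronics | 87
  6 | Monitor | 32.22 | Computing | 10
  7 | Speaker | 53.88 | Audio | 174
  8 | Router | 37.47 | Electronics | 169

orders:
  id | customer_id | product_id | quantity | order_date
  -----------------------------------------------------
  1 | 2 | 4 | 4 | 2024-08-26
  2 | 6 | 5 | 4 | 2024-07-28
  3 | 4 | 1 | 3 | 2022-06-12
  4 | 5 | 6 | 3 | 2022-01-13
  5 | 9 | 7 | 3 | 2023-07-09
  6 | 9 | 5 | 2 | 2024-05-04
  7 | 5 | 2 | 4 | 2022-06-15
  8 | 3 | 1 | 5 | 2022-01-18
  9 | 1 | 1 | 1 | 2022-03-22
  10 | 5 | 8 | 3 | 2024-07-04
SELECT c.id, p.name AS product, c.order_date, c.quantity FROM orders c JOIN products p ON c.product_id = p.id WHERE p.price <= 312.68

Execution result:
id | product | order_date | quantity
2 | Camera | 2024-07-28 | 4
4 | Monitor | 2022-01-13 | 3
5 | Speaker | 2023-07-09 | 3
6 | Camera | 2024-05-04 | 2
7 | Microphone | 2022-06-15 | 4
10 | Router | 2024-07-04 | 3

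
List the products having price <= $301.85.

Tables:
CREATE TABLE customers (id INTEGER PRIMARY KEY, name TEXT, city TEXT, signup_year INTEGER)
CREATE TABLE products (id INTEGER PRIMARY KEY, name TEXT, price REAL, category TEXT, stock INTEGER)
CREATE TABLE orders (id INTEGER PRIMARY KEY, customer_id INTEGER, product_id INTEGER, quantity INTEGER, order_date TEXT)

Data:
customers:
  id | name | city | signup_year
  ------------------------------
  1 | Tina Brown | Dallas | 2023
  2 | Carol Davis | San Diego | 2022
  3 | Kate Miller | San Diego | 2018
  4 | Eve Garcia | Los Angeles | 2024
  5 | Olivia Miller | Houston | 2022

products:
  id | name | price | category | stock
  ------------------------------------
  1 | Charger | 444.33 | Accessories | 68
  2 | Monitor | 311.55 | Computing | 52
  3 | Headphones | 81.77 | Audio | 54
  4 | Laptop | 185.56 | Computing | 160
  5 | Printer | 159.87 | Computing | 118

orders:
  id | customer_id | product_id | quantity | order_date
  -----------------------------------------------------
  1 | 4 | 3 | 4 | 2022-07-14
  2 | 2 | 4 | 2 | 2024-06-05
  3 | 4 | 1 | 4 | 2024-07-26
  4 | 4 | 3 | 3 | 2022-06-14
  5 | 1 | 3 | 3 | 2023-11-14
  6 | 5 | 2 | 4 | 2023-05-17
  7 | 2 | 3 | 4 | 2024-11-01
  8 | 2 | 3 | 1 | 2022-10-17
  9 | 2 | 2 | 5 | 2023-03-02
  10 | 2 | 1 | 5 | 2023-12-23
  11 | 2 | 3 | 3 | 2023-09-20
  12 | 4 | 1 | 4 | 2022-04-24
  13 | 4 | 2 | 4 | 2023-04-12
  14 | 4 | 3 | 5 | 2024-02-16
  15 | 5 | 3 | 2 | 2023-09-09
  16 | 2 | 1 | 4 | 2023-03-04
SELECT name, price FROM products WHERE price <= 301.85

Execution result:
name | price
Headphones | 81.77
Laptop | 185.56
Printer | 159.87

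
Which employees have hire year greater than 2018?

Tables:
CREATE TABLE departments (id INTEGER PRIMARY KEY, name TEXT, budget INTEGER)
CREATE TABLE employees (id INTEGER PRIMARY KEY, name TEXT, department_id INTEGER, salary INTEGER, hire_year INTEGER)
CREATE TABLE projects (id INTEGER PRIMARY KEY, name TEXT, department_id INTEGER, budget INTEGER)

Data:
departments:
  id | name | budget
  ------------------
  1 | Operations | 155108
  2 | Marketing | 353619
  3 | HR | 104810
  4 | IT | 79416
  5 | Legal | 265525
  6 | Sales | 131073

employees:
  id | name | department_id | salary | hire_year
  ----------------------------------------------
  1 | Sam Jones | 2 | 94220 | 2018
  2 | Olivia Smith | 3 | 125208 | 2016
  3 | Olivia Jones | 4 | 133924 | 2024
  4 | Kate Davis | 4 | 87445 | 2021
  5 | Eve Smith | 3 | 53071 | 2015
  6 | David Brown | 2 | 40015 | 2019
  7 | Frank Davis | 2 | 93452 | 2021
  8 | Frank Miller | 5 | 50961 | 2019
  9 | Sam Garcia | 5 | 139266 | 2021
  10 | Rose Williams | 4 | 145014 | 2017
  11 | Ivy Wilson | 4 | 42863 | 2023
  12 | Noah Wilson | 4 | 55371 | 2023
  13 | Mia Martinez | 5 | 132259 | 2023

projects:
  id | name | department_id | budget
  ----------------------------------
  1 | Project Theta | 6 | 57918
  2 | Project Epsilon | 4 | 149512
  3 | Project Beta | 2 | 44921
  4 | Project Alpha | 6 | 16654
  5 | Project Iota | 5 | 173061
SELECT name, hire_year FROM employees WHERE hire_year > 2018

Execution result:
name | hire_year
Olivia Jones | 2024
Kate Davis | 2021
David Brown | 2019
Frank Davis | 2021
Frank Miller | 2019
Sam Garcia | 2021
Ivy Wilson | 2023
Noah Wilson | 2023
Mia Martinez | 2023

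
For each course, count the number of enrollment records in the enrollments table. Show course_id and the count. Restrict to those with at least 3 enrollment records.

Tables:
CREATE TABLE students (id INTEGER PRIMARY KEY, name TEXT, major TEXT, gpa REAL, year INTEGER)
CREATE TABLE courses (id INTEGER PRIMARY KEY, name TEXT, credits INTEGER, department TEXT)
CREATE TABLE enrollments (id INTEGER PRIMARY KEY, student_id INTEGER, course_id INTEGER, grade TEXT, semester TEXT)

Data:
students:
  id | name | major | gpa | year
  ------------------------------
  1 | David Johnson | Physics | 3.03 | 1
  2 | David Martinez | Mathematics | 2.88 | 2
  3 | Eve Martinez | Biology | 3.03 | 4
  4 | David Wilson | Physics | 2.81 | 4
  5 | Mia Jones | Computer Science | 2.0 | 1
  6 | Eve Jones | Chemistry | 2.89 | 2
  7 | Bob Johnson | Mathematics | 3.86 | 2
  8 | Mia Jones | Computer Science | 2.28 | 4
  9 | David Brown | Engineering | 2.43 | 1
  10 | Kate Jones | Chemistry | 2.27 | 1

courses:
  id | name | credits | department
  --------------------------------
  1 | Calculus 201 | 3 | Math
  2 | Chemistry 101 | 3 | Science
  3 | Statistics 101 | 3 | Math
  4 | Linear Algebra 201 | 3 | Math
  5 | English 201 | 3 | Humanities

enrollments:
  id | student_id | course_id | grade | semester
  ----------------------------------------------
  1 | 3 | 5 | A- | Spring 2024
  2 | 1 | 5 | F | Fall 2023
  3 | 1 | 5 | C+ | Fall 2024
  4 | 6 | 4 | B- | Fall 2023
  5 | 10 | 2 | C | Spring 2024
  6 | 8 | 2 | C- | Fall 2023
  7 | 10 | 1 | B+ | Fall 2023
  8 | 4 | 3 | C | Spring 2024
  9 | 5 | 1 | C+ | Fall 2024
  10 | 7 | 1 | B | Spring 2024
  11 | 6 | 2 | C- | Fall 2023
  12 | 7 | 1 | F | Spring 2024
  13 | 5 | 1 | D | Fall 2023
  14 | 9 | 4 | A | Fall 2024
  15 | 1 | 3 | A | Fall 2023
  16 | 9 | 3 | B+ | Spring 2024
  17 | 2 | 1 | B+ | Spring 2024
SELECT course_id, COUNT(*) AS enrollment_count FROM enrollments GROUP BY course_id HAVING COUNT(*) >= 3

Execution result:
course_id | enrollment_count
1 | 6
2 | 3
3 | 3
5 | 3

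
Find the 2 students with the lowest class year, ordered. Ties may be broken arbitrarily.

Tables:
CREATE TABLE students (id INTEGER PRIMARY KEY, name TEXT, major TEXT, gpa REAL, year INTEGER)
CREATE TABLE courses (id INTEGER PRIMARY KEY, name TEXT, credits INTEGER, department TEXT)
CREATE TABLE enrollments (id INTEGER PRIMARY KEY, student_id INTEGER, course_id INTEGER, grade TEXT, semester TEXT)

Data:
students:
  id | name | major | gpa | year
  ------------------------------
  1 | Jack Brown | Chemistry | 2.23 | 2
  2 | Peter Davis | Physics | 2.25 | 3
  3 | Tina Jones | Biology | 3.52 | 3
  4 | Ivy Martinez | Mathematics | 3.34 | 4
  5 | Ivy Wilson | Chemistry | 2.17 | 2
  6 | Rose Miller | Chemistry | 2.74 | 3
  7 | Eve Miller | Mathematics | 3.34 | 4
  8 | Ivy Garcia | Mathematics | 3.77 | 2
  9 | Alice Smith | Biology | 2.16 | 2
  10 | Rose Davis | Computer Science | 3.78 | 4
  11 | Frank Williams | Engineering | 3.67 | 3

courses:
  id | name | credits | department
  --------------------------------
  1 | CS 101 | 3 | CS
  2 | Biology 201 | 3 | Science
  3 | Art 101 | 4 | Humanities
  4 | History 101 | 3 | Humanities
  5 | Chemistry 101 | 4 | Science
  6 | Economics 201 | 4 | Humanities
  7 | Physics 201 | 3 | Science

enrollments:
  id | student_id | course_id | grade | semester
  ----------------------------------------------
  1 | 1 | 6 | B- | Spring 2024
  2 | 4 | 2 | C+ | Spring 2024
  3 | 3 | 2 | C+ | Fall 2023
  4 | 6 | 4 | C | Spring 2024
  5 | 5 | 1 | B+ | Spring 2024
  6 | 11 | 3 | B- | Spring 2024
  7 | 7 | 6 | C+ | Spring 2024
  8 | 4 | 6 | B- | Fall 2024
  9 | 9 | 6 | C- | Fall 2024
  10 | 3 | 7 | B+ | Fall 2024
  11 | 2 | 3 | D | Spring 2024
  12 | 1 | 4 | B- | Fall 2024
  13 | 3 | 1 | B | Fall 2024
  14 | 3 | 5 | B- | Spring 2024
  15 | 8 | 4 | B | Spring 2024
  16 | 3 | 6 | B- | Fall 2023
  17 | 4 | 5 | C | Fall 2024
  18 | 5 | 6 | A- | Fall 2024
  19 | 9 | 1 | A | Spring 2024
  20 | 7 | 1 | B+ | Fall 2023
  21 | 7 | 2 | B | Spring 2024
SELECT name, year FROM students ORDER BY year ASC LIMIT 2

Execution result:
name | year
Jack Brown | 2
Ivy Wilson | 2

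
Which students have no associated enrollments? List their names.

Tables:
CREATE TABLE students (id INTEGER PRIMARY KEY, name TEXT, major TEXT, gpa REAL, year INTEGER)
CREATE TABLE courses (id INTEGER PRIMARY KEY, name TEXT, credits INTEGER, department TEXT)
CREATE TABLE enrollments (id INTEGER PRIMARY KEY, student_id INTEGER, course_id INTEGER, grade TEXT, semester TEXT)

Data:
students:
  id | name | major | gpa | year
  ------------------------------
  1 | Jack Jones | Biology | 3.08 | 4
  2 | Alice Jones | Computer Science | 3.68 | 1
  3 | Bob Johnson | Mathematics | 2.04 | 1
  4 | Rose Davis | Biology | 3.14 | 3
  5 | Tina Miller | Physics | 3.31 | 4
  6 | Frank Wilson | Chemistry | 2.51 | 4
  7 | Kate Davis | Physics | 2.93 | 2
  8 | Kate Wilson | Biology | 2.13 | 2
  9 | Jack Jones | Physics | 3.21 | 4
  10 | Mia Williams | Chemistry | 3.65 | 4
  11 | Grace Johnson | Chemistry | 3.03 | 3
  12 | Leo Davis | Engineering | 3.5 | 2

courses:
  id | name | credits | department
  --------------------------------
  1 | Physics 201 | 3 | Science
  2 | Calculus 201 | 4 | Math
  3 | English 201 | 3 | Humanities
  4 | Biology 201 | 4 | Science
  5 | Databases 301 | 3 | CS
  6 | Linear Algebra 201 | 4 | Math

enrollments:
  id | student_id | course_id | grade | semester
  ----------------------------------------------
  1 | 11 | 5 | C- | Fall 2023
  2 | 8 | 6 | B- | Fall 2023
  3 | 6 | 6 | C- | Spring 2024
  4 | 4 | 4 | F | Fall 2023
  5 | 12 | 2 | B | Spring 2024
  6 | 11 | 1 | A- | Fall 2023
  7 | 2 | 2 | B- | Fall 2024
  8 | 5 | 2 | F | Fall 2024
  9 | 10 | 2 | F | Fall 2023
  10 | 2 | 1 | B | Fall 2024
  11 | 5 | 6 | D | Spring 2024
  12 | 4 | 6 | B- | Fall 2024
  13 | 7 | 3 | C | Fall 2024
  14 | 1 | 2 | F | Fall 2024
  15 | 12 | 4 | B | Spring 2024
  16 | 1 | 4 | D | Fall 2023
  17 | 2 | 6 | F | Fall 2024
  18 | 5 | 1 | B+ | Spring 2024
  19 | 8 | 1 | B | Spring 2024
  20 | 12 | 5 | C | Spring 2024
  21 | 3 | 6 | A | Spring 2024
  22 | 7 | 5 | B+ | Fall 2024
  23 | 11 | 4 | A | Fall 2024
SELECT p.name FROM students p LEFT JOIN enrollments c ON c.student_id = p.id WHERE c.id IS NULL

Execution result:
Jack Jones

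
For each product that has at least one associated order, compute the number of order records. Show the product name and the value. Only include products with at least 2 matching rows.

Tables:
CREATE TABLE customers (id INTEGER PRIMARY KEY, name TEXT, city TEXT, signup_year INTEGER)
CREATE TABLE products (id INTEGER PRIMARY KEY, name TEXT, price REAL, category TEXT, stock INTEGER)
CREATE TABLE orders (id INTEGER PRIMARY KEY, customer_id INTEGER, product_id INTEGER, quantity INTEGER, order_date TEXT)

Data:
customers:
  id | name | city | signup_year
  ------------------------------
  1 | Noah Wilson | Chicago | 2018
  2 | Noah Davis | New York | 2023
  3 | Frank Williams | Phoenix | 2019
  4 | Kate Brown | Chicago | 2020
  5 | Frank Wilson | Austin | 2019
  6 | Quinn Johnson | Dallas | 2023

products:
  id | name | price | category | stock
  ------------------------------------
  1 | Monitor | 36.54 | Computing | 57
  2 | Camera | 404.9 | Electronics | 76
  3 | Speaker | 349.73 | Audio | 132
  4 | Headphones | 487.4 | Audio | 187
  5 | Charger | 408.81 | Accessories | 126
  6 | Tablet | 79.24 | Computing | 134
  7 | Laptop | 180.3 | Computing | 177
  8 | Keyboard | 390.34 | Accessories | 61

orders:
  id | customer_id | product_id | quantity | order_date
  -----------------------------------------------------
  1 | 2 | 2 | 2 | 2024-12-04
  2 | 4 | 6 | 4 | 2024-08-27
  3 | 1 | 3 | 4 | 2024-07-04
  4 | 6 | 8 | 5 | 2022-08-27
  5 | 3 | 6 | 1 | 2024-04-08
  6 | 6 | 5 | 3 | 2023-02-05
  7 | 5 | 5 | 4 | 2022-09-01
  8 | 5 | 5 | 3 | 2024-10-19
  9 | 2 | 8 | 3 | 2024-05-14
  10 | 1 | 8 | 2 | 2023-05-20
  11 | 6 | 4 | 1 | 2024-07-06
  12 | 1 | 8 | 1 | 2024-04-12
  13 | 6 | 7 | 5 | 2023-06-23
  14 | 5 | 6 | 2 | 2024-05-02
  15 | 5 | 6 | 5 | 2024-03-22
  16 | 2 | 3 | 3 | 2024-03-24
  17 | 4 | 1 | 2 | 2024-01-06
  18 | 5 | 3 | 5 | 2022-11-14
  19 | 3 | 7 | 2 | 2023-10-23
SELECT p.name, COUNT(*) AS n FROM orders c JOIN products p ON c.product_id = p.id GROUP BY p.id, p.name HAVING COUNT(*) >= 2

Execution result:
name | n
Speaker | 3
Charger | 3
Tablet | 4
Laptop | 2
Keyboard | 4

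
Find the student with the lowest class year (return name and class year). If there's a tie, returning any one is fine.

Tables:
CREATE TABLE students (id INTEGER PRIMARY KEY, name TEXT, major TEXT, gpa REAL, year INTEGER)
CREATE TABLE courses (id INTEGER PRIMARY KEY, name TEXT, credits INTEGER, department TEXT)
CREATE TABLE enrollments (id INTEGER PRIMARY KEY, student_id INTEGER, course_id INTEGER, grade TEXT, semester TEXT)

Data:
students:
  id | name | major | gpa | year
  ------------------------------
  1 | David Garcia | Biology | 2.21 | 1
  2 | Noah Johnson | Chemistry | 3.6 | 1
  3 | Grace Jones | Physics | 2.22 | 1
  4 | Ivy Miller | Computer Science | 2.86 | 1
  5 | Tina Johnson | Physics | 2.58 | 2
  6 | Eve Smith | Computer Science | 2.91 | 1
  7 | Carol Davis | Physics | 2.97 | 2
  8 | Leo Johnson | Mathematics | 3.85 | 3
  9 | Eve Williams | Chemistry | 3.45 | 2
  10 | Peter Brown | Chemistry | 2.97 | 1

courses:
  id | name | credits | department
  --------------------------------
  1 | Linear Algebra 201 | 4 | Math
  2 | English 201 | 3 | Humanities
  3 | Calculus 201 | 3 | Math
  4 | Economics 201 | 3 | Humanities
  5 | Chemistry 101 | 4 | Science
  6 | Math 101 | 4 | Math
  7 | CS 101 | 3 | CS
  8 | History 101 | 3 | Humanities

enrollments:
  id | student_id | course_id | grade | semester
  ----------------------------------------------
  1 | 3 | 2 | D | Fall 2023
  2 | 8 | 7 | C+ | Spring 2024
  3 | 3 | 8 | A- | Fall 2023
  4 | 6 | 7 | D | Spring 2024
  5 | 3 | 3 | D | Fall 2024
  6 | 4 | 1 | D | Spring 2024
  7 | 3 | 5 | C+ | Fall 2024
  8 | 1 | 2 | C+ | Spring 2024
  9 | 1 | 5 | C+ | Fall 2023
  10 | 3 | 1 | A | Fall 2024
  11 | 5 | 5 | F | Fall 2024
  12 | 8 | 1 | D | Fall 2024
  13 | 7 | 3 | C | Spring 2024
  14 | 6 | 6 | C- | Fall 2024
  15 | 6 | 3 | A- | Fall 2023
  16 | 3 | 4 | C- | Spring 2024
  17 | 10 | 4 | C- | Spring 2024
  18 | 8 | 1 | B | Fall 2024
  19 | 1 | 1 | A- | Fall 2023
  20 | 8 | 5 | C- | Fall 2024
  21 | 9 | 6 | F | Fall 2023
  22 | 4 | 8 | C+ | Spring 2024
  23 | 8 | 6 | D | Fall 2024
SELECT name, year FROM students ORDER BY year ASC LIMIT 1

Execution result:
name | year
David Garcia | 1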